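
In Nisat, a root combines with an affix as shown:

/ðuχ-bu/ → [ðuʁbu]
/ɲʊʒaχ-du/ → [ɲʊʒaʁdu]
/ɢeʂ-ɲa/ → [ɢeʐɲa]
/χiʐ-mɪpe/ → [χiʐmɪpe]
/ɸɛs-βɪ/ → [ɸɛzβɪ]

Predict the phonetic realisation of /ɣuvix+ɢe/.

[ɣuviɣɢe]

The data show regressive voicing assimilation: /χ/ → [ʁ] before /b/; /χ/ → [ʁ] before /d/; /ʂ/ → [ʐ] before /ɲ/; /s/ → [z] before /β/. In each pair only voicing changes, matching the following consonant, while place and manner stay constant.
Nothing changes in [χiʐmɪpe]: there the adjacent consonants already agree in voicing (/ʐ/ and /m/ are both voiced), so this form is consistent with the same rule.
/x/ is a voiceless velar fricative. The following trigger /ɢ/ is voiced, so /x/ must become voiced as well.
The voiced velar fricative is [ɣ], so /x/ → [ɣ].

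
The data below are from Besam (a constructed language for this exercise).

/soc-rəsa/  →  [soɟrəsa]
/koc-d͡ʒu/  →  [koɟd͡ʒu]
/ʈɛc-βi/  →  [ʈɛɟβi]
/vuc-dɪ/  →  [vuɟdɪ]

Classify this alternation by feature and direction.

regressive voicing assimilation

The segment that alternates is /c/, which surfaces as [ɟ] when adjacent to /r/.
/c/ is voiceless while /r/ is voiced; the output [ɟ] is voiced, matching the trigger — so the feature that spreads is voicing.
Place and manner are unchanged, so the assimilation is partial, not total.
Checking the remaining alternations: /c/ → [ɟ] before /d͡ʒ/ (voiceless → voiced, matching voiced); /c/ → [ɟ] before /β/ (voiceless → voiced, matching voiced); /c/ → [ɟ] before /d/ (voiceless → voiced, matching voiced) — only voicing changes, and always toward the following segment.
The trigger is the following segment, so the direction is regressive (anticipatory).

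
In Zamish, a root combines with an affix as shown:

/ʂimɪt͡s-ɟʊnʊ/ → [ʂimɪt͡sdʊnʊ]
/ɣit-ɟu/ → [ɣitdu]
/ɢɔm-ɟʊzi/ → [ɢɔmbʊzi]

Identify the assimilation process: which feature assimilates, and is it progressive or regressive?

The segment that alternates is /ɟ/, which surfaces as [d] when adjacent to /t͡s/.
/ɟ/ is palatal while /t͡s/ is alveolar; the output [d] is alveolar, matching the trigger — so the feature that spreads is place.
Manner and voice are unchanged, so the assimilation is partial, not total.
The same holds elsewhere in the data: /ɟ/ → [d] after /t/ (palatal → alveolar, matching alveolar); /ɟ/ → [b] after /m/ (palatal → bilabial, matching bilabial) — only place changes, and always toward the preceding segment.
Since the segment that changes follows the conditioning segment, the assimilation is progressive.

progressive place assimilation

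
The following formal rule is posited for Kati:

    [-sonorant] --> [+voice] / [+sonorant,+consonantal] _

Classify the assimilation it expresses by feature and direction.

The target ([-sonorant], obstruents) acquires [+voice] next to a sonorant consonant ([+sonorant,+consonantal]) — it takes on the voicing of its neighbour, so the feature that spreads is voicing.
Since the environment is written before the underscore, the trigger precedes the target; the direction is progressive.

progressive voicing assimilation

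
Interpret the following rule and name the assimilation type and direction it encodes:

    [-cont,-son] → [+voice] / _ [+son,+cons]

regressive voicing assimilation

The structural change is [+voice], and the conditioning segment [+son,+cons] (a sonorant consonant) is itself voiced, so the target comes to share the voicing of its neighbour — voicing assimilation.
The conditioning segment sits to the right of the focus bar, meaning the trigger follows the segment that changes — regressive assimilation.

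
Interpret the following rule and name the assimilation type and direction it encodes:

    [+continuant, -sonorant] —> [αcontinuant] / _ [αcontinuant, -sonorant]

regressive manner assimilation

The rule copies [continuant] (continuancy) from the environment onto the target fricatives; since [±continuant] encodes the stop/fricative manner contrast, the assimilating dimension is manner.
Since the environment is written after the underscore, the trigger follows the target; the direction is regressive.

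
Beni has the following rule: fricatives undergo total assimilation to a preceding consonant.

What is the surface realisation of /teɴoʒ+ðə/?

[teɴoʒʒə]

/ð/ is the segment targeted by the rule; it sits immediately after /ʒ/, so it assimilates completely and surfaces as [ʒ].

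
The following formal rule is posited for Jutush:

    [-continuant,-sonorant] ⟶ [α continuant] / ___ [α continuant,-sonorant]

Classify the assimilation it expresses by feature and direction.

The shared variable α links the value of [continuant] on the target to that of the neighbouring obstruent. [continuant] distinguishes stops from fricatives — a manner-of-articulation feature — so this is manner assimilation.
The conditioning segment sits to the right of the focus bar, meaning the trigger follows the segment that changes — regressive assimilation.

regressive manner assimilation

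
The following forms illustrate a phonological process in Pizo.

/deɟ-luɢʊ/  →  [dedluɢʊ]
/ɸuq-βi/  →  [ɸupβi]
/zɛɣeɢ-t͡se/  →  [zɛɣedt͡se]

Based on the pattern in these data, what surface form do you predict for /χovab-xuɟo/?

[χovagxuɟo]

The data show regressive place assimilation: /ɟ/ → [d] before /l/; /q/ → [p] before /β/; /ɢ/ → [d] before /t͡s/. In each pair only place changes, matching the following consonant, while manner and voice stay constant.
/b/ is a voiced bilabial stop. The following trigger /x/ is velar, so /b/ must become velar as well.
A voiced velar stop is [g], so the surface segment is [g].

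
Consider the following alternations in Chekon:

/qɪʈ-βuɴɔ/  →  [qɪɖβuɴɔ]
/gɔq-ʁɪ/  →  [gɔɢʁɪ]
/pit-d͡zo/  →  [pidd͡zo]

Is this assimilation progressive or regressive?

Underlying /ʈ/ is realised as [ɖ] next to /β/; /β/ itself does not change.
The change voiceless → voiced matches the voicing of the following /β/, identifying this as voicing assimilation.
Checking the remaining alternations: /q/ → [ɢ] before /ʁ/ (voiceless → voiced, matching voiced); /t/ → [d] before /d͡z/ (voiceless → voiced, matching voiced) — only voicing changes, and always toward the following segment.
The trigger is the following segment, so the direction is regressive (anticipatory).

regressive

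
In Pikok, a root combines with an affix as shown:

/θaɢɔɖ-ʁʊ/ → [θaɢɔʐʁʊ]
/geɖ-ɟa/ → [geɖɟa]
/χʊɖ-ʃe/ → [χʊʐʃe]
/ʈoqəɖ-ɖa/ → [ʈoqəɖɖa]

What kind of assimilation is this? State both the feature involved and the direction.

The segment that alternates is /ɖ/, which surfaces as [ʐ] when adjacent to /ʁ/.
The change stop → fricative matches the manner of the following /ʁ/, identifying this as manner assimilation.
Place and voice are unchanged, so the assimilation is partial, not total.
Checking the remaining alternation: /ɖ/ → [ʐ] before /ʃ/ (stop → fricative, matching a fricative) — only manner changes, and always toward the following segment.
Nothing changes in [geɖɟa], [ʈoqəɖɖa]: there the adjacent consonants already agree in manner (/ɖ/ and /ɟ/ are both stops; /ɖ/ and /ɖ/ are both stops), so these forms are consistent with the same rule.
The trigger is the following segment, so the direction is regressive (anticipatory).

regressive manner assimilation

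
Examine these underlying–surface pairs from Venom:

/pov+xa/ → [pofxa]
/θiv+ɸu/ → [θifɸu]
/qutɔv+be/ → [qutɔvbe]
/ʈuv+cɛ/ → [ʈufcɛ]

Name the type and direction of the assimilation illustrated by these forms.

regressive voicing assimilation

Comparing underlying and surface forms, /v/ → [f] is the alternation; the neighbouring /x/ is constant.
The change voiced → voiceless matches the voicing of the following /x/, identifying this as voicing assimilation.
Place and manner are unchanged, so the assimilation is partial, not total.
The same holds elsewhere in the data: /v/ → [f] before /ɸ/ (voiced → voiceless, matching voiceless); /v/ → [f] before /c/ (voiced → voiceless, matching voiceless) — only voicing changes, and always toward the following segment.
No alternation appears in [qutɔvbe]: there the adjacent consonants already agree in voicing (/v/ and /b/ are both voiced), so this form is consistent with the same rule.
The trigger is the following segment, so the direction is regressive (anticipatory).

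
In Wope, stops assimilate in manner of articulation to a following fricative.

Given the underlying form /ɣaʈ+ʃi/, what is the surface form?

[ɣaʂʃi]

/ʈ/ is a voiceless retroflex stop. The following trigger /ʃ/ is a fricative, so /ʈ/ must become a fricative as well.
Changing only its manner to fricative gives [ʂ] — the voiceless retroflex fricative.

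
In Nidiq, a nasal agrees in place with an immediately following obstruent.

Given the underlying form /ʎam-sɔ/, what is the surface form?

[ʎansɔ]

/m/ is a voiced bilabial nasal. The following trigger /s/ is alveolar, so /m/ must become alveolar as well.
A voiced alveolar nasal is [n], so the surface segment is [n].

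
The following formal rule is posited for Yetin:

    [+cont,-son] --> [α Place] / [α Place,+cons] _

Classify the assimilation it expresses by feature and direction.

progressive place assimilation

The rule copies the place features (abbreviated [Place]) from the environment onto the target, so the assimilating feature is place.
The conditioning segment sits to the left of the focus bar, meaning the trigger precedes the segment that changes — progressive assimilation.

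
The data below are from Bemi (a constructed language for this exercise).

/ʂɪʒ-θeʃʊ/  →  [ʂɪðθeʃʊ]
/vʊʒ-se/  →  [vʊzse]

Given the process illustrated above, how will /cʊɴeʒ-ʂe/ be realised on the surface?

[cʊɴeʐʂe]

The data show regressive place assimilation: /ʒ/ → [ð] before /θ/; /ʒ/ → [z] before /s/. In each pair only place changes, matching the following consonant, while manner and voice stay constant.
The rule targets /ʒ/ (voiced postalveolar fricative), which sits before the trigger /ʂ/ (retroflex).
Changing only its place to retroflex gives [ʐ] — the voiced retroflex fricative.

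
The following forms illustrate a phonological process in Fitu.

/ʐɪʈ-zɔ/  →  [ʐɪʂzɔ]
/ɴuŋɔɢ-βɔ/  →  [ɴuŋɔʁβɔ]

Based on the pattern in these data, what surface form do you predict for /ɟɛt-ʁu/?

[ɟɛsʁu]

The data show regressive manner assimilation: /ʈ/ → [ʂ] before /z/; /ɢ/ → [ʁ] before /β/. In each pair only manner changes, matching the following consonant, while place and voice stay constant.
The rule targets /t/ (voiceless alveolar stop), which sits before the trigger /ʁ/ (fricative).
Changing only its manner to fricative gives [s] — the voiceless alveolar fricative.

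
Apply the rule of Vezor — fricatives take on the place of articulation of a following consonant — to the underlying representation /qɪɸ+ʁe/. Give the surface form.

/ɸ/ is a voiceless bilabial fricative. The following trigger /ʁ/ is uvular, so /ɸ/ must become uvular as well.
Changing only its place to uvular gives [χ] — the voiceless uvular fricative.

[qɪχʁe]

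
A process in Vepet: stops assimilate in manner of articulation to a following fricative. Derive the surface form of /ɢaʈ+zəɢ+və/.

[ɢaʂzəʁvə]

/ʈ/ is a voiceless retroflex stop. The following trigger /z/ is a fricative, so /ʈ/ must become a fricative as well.
The voiceless retroflex fricative is [ʂ], so /ʈ/ → [ʂ].
At the second juncture, /ɢ/ likewise becomes [ʁ] adjacent to /v/.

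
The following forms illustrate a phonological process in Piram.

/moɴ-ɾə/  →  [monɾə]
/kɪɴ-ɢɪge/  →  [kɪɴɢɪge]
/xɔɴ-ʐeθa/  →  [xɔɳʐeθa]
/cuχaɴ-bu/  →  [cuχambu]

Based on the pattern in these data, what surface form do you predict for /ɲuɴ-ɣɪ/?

[ɲuŋɣɪ]

The data show regressive place assimilation: /ɴ/ → [n] before /ɾ/; /ɴ/ → [ɳ] before /ʐ/; /ɴ/ → [m] before /b/. In each pair only place changes, matching the following consonant, while manner and voice stay constant.
Nothing changes in [kɪɴɢɪge]: there the adjacent consonants already agree in place (/ɴ/ and /ɢ/ are both uvular), so this form is consistent with the same rule.
/ɴ/ is a voiced uvular nasal. The following trigger /ɣ/ is velar, so /ɴ/ must become velar as well.
Changing only its place to velar gives [ŋ] — the voiced velar nasal.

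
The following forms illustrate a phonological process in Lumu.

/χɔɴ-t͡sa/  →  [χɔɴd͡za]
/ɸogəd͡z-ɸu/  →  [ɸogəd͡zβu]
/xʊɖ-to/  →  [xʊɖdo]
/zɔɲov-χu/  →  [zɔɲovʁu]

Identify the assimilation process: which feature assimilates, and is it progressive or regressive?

The segment that alternates is /t͡s/, which surfaces as [d͡z] when adjacent to /ɴ/.
The change voiceless → voiced matches the voicing of the preceding /ɴ/, identifying this as voicing assimilation.
Place and manner are unchanged, so the assimilation is partial, not total.
Checking the remaining alternations: /ɸ/ → [β] after /d͡z/ (voiceless → voiced, matching voiced); /t/ → [d] after /ɖ/ (voiceless → voiced, matching voiced); /χ/ → [ʁ] after /v/ (voiceless → voiced, matching voiced) — only voicing changes, and always toward the preceding segment.
The trigger is the preceding segment, so the direction is progressive (perseverative).

progressive voicing assimilation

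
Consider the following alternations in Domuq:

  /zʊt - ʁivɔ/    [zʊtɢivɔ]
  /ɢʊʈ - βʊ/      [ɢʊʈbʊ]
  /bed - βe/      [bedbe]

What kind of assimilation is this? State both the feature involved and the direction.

Comparing underlying and surface forms, /ʁ/ → [ɢ] is the alternation; the neighbouring /t/ is constant.
The change fricative → stop matches the manner of the preceding /t/, identifying this as manner assimilation.
Place and voice are unchanged, so the assimilation is partial, not total.
Checking the remaining alternations: /β/ → [b] after /ʈ/ (fricative → stop, matching a stop); /β/ → [b] after /d/ (fricative → stop, matching a stop) — only manner changes, and always toward the preceding segment.
Since the segment that changes follows the conditioning segment, the assimilation is progressive.

progressive manner assimilation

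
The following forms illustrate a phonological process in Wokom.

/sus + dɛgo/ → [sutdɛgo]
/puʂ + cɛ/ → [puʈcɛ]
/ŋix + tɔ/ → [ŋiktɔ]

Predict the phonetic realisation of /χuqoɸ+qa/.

The data show regressive manner assimilation: /s/ → [t] before /d/; /ʂ/ → [ʈ] before /c/; /x/ → [k] before /t/. In each pair only manner changes, matching the following consonant, while place and voice stay constant.
/ɸ/ is a voiceless bilabial fricative. The following trigger /q/ is a stop, so /ɸ/ must become a stop as well.
The voiceless bilabial stop is [p], so /ɸ/ → [p].

[χuqopqa]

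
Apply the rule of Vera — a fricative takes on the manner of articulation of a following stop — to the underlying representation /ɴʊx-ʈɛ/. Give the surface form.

[ɴʊkʈɛ]

/x/ is a voiceless velar fricative. The following trigger /ʈ/ is a stop, so /x/ must become a stop as well.
A voiceless velar stop is [k], so the surface segment is [k].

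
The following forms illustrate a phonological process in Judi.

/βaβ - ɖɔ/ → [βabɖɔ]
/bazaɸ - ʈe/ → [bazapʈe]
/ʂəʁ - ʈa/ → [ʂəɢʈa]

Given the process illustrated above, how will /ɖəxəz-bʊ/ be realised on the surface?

[ɖəxədbʊ]

The data show regressive manner assimilation: /β/ → [b] before /ɖ/; /ɸ/ → [p] before /ʈ/; /ʁ/ → [ɢ] before /ʈ/. In each pair only manner changes, matching the following consonant, while place and voice stay constant.
/z/ is a voiced alveolar fricative. The following trigger /b/ is a stop, so /z/ must become a stop as well.
Changing only its manner to stop gives [d] — the voiced alveolar stop.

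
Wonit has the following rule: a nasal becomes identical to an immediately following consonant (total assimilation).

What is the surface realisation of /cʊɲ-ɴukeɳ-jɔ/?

/ɲ/ is the segment targeted by the rule; it sits immediately before /ɴ/, so it assimilates completely and surfaces as [ɴ].
The same rule applies at the second boundary: /ɳ/ → [j] next to /j/.

[cʊɴɴukejjɔ]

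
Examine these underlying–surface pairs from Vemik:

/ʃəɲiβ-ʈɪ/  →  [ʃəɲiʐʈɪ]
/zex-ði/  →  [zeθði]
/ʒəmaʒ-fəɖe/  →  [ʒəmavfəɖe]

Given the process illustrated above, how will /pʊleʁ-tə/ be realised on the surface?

The data show regressive place assimilation: /β/ → [ʐ] before /ʈ/; /x/ → [θ] before /ð/; /ʒ/ → [v] before /f/. In each pair only place changes, matching the following consonant, while manner and voice stay constant.
/ʁ/ is a voiced uvular fricative. The following trigger /t/ is alveolar, so /ʁ/ must become alveolar as well.
A voiced alveolar fricative is [z], so the surface segment is [z].

[pʊleztə]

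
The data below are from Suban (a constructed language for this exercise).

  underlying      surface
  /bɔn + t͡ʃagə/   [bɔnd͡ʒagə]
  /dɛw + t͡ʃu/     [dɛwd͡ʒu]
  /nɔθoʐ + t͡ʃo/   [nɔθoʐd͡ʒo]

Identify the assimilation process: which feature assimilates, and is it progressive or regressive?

progressive voicing assimilation

Underlying /t͡ʃ/ is realised as [d͡ʒ] next to /n/; /n/ itself does not change.
The change voiceless → voiced matches the voicing of the preceding /n/, identifying this as voicing assimilation.
Place and manner are unchanged, so the assimilation is partial, not total.
The same holds elsewhere in the data: /t͡ʃ/ → [d͡ʒ] after /w/ (voiceless → voiced, matching voiced); /t͡ʃ/ → [d͡ʒ] after /ʐ/ (voiceless → voiced, matching voiced) — only voicing changes, and always toward the preceding segment.
Since the segment that changes follows the conditioning segment, the assimilation is progressive.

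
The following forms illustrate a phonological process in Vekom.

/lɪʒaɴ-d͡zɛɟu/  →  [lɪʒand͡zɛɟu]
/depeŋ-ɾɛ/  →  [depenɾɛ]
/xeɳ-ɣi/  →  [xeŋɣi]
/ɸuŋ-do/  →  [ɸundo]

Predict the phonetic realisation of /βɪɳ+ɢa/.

The data show regressive place assimilation: /ɴ/ → [n] before /d͡z/; /ŋ/ → [n] before /ɾ/; /ɳ/ → [ŋ] before /ɣ/; /ŋ/ → [n] before /d/. In each pair only place changes, matching the following consonant, while manner and voice stay constant.
The rule targets /ɳ/ (voiced retroflex nasal), which sits before the trigger /ɢ/ (uvular).
A voiced uvular nasal is [ɴ], so the surface segment is [ɴ].

[βɪɴɢa]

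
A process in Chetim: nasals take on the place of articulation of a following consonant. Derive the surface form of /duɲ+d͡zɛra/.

/ɲ/ is a voiced palatal nasal. The following trigger /d͡z/ is alveolar, so /ɲ/ must become alveolar as well.
Changing only its place to alveolar gives [n] — the voiced alveolar nasal.

[dund͡zɛra]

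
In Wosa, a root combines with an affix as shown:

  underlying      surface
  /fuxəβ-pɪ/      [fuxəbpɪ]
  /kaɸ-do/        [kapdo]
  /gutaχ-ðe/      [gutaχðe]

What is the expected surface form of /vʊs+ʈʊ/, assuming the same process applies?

[vʊtʈʊ]

The data show regressive manner assimilation: /β/ → [b] before /p/; /ɸ/ → [p] before /d/. In each pair only manner changes, matching the following consonant, while place and voice stay constant.
Nothing changes in [gutaχðe]: there the adjacent consonants already agree in manner (/χ/ and /ð/ are both fricatives), so this form is consistent with the same rule.
The rule targets /s/ (voiceless alveolar fricative), which sits before the trigger /ʈ/ (stop).
A voiceless alveolar stop is [t], so the surface segment is [t].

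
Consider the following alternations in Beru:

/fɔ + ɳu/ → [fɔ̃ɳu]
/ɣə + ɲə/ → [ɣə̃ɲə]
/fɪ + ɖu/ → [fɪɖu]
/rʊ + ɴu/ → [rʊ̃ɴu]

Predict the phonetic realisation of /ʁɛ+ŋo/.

[ʁɛ̃ŋo]

The data show regressive nasality assimilation (vowel nasalisation): /ɔ/ → [ɔ̃] before /ɳ/; /ə/ → [ə̃] before /ɲ/; /ʊ/ → [ʊ̃] before /ɴ/ — a vowel is nasalised by an immediately following nasal consonant.
No change occurs in [fɪɖu] because the vowel at the boundary is adjacent to an oral consonant, not a nasal (/ɪ/ next to /ɖ/).
/ɛ/ sits next to the nasal /ŋ/ and is therefore nasalised to [ɛ̃].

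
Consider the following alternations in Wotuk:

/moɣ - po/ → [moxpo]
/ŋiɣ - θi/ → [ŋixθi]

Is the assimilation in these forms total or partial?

partial assimilation

The segment that alternates is /ɣ/, which surfaces as [x] when adjacent to /p/.
The change voiced → voiceless matches the voicing of the following /p/, identifying this as voicing assimilation.
Place and manner are unchanged, so the assimilation is partial, not total.
Checking the remaining alternation: /ɣ/ → [x] before /θ/ (voiced → voiceless, matching voiceless) — only voicing changes, and always toward the following segment.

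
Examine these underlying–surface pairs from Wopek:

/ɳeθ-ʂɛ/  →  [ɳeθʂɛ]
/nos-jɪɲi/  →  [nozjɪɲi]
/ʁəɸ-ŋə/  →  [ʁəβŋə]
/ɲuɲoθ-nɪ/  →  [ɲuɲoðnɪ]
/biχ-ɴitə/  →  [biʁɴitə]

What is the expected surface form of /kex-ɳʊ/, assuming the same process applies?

[keɣɳʊ]

The data show regressive voicing assimilation: /s/ → [z] before /j/; /ɸ/ → [β] before /ŋ/; /θ/ → [ð] before /n/; /χ/ → [ʁ] before /ɴ/. In each pair only voicing changes, matching the following consonant, while place and manner stay constant.
Nothing changes in [ɳeθʂɛ]: there the adjacent consonants already agree in voicing (/θ/ and /ʂ/ are both voiceless), so this form is consistent with the same rule.
The rule targets /x/ (voiceless velar fricative), which sits before the trigger /ɳ/ (voiced).
A voiced velar fricative is [ɣ], so the surface segment is [ɣ].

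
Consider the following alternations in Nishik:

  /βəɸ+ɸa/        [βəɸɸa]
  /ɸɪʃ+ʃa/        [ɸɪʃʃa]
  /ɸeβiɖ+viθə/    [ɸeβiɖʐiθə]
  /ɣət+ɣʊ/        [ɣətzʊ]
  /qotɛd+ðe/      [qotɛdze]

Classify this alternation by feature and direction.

Underlying /v/ is realised as [ʐ] next to /ɖ/; /ɖ/ itself does not change.
The change labiodental → retroflex matches the place of the preceding /ɖ/, identifying this as place assimilation.
Manner and voice are unchanged, so the assimilation is partial, not total.
The other alternating forms pattern the same way: /ɣ/ → [z] after /t/ (velar → alveolar, matching alveolar); /ð/ → [z] after /d/ (dental → alveolar, matching alveolar) — only place changes, and always toward the preceding segment.
Nothing changes in [βəɸɸa], [ɸɪʃʃa]: there the adjacent consonants already agree in place (/ɸ/ and /ɸ/ are both bilabial; /ʃ/ and /ʃ/ are both postalveolar), so these forms are consistent with the same rule.
Since the segment that changes follows the conditioning segment, the assimilation is progressive.

progressive place assimilation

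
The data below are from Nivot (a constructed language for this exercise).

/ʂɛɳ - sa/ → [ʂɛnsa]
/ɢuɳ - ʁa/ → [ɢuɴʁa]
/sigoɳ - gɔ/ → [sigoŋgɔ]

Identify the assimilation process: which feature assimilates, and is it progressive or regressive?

The segment that alternates is /ɳ/, which surfaces as [n] when adjacent to /s/.
/ɳ/ is retroflex while /s/ is alveolar; the output [n] is alveolar, matching the trigger — so the feature that spreads is place.
Manner and voice are unchanged, so the assimilation is partial, not total.
Checking the remaining alternations: /ɳ/ → [ɴ] before /ʁ/ (retroflex → uvular, matching uvular); /ɳ/ → [ŋ] before /g/ (retroflex → velar, matching velar) — only place changes, and always toward the following segment.
Since the segment that changes precedes the conditioning segment, the assimilation is regressive.

regressive place assimilation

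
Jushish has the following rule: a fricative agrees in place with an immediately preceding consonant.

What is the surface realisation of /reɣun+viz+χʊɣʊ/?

[reɣunzizsʊɣʊ]

The rule targets /v/ (voiced labiodental fricative), which sits after the trigger /n/ (alveolar).
The voiced alveolar fricative is [z], so /v/ → [z].
The same rule applies at the second boundary: /χ/ → [s] next to /z/.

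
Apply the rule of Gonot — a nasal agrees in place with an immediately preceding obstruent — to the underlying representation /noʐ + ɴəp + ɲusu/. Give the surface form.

[noʐɳəpmusu]

/ɴ/ is a voiced uvular nasal. The preceding trigger /ʐ/ is retroflex, so /ɴ/ must become retroflex as well.
Changing only its place to retroflex gives [ɳ] — the voiced retroflex nasal.
At the second juncture, /ɲ/ likewise becomes [m] adjacent to /p/.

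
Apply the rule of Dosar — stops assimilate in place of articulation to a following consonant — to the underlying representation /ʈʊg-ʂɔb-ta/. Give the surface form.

The rule targets /g/ (voiced velar stop), which sits before the trigger /ʂ/ (retroflex).
A voiced retroflex stop is [ɖ], so the surface segment is [ɖ].
The same rule applies at the second boundary: /b/ → [d] next to /t/.

[ʈʊɖʂɔdta]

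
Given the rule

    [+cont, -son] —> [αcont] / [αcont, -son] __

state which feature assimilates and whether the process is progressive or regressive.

progressive manner assimilation

The shared variable α links the value of [cont] on the target to that of the neighbouring obstruent. [cont] distinguishes stops from fricatives — a manner-of-articulation feature — so this is manner assimilation.
Since the environment is written before the underscore, the trigger precedes the target; the direction is progressive.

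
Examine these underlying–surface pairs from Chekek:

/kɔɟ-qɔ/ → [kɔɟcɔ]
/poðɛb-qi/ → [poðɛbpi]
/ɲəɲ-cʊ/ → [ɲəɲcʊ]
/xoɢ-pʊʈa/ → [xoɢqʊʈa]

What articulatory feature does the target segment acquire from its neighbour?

place

The segment that alternates is /q/, which surfaces as [c] when adjacent to /ɟ/.
The change uvular → palatal matches the place of the preceding /ɟ/, identifying this as place assimilation.
The same holds elsewhere in the data: /q/ → [p] after /b/ (uvular → bilabial, matching bilabial); /p/ → [q] after /ɢ/ (bilabial → uvular, matching uvular) — only place changes, and always toward the preceding segment.
Nothing changes in [ɲəɲcʊ]: there the adjacent consonants already agree in place (/c/ and /ɲ/ are both palatal), so this form is consistent with the same rule.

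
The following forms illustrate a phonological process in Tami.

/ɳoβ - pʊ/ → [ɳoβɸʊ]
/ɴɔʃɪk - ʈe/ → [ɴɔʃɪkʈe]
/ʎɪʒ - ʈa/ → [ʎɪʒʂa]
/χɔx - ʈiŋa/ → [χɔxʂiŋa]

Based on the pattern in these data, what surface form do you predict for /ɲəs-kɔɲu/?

[ɲəsxɔɲu]

The data show progressive manner assimilation: /p/ → [ɸ] after /β/; /ʈ/ → [ʂ] after /ʒ/; /ʈ/ → [ʂ] after /x/. In each pair only manner changes, matching the preceding consonant, while place and voice stay constant.
No alternation appears in [ɴɔʃɪkʈe]: there the adjacent consonants already agree in manner (/ʈ/ and /k/ are both stops), so this form is consistent with the same rule.
The rule targets /k/ (voiceless velar stop), which sits after the trigger /s/ (fricative).
Changing only its manner to fricative gives [x] — the voiceless velar fricative.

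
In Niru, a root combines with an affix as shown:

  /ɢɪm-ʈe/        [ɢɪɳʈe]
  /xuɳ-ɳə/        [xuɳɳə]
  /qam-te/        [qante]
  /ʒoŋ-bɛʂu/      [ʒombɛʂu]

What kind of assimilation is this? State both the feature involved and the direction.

The segment that alternates is /m/, which surfaces as [ɳ] when adjacent to /ʈ/.
The change bilabial → retroflex matches the place of the following /ʈ/, identifying this as place assimilation.
Manner and voice are unchanged, so the assimilation is partial, not total.
Checking the remaining alternations: /m/ → [n] before /t/ (bilabial → alveolar, matching alveolar); /ŋ/ → [m] before /b/ (velar → bilabial, matching bilabial) — only place changes, and always toward the following segment.
No alternation appears in [xuɳɳə]: there the adjacent consonants already agree in place (/ɳ/ and /ɳ/ are both retroflex), so this form is consistent with the same rule.
The trigger is the following segment, so the direction is regressive (anticipatory).

regressive place assimilation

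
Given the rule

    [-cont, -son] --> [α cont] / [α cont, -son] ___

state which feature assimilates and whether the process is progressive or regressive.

The shared variable α links the value of [cont] on the target to that of the neighbouring obstruent. [cont] distinguishes stops from fricatives — a manner-of-articulation feature — so this is manner assimilation.
The conditioning segment sits to the left of the focus bar, meaning the trigger precedes the segment that changes — progressive assimilation.

progressive manner assimilation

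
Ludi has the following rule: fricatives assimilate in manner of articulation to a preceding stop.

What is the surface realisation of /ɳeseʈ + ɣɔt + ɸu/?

/ɣ/ is a voiced velar fricative. The preceding trigger /ʈ/ is a stop, so /ɣ/ must become a stop as well.
A voiced velar stop is [g], so the surface segment is [g].
At the second juncture, /ɸ/ likewise becomes [p] adjacent to /t/.

[ɳeseʈgɔtpu]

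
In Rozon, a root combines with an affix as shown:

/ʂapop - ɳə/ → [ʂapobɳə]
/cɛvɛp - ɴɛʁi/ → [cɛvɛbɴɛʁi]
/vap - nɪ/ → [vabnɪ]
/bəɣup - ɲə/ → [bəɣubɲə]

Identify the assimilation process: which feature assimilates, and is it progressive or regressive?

Underlying /p/ is realised as [b] next to /ɳ/; /ɳ/ itself does not change.
The change voiceless → voiced matches the voicing of the following /ɳ/, identifying this as voicing assimilation.
Place and manner are unchanged, so the assimilation is partial, not total.
Checking the remaining alternations: /p/ → [b] before /ɴ/ (voiceless → voiced, matching voiced); /p/ → [b] before /n/ (voiceless → voiced, matching voiced); /p/ → [b] before /ɲ/ (voiceless → voiced, matching voiced) — only voicing changes, and always toward the following segment.
The trigger is the following segment, so the direction is regressive (anticipatory).

regressive voicing assimilation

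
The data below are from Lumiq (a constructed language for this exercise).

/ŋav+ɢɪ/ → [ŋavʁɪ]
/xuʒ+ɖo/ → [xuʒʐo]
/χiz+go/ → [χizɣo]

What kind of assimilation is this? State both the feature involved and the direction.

Comparing underlying and surface forms, /ɢ/ → [ʁ] is the alternation; the neighbouring /v/ is constant.
/ɢ/ is a stop while /v/ is a fricative; the output [ʁ] is a fricative, matching the trigger — so the feature that spreads is manner.
Place and voice are unchanged, so the assimilation is partial, not total.
The same holds elsewhere in the data: /ɖ/ → [ʐ] after /ʒ/ (stop → fricative, matching a fricative); /g/ → [ɣ] after /z/ (stop → fricative, matching a fricative) — only manner changes, and always toward the preceding segment.
The trigger is the preceding segment, so the direction is progressive (perseverative).

progressive manner assimilation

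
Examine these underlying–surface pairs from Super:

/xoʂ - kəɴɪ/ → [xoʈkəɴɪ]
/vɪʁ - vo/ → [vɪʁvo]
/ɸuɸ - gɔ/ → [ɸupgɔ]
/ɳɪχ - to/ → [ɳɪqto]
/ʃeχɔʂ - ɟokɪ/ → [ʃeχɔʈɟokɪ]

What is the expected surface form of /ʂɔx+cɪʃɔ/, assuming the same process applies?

The data show regressive manner assimilation: /ʂ/ → [ʈ] before /k/; /ɸ/ → [p] before /g/; /χ/ → [q] before /t/; /ʂ/ → [ʈ] before /ɟ/. In each pair only manner changes, matching the following consonant, while place and voice stay constant.
Nothing changes in [vɪʁvo]: there the adjacent consonants already agree in manner (/ʁ/ and /v/ are both fricatives), so this form is consistent with the same rule.
/x/ is a voiceless velar fricative. The following trigger /c/ is a stop, so /x/ must become a stop as well.
The voiceless velar stop is [k], so /x/ → [k].

[ʂɔkcɪʃɔ]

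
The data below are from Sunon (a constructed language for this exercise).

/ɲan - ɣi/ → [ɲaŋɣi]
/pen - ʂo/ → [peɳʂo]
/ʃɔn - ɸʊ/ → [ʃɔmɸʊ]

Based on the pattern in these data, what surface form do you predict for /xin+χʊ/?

[xiɴχʊ]

The data show regressive place assimilation: /n/ → [ŋ] before /ɣ/; /n/ → [ɳ] before /ʂ/; /n/ → [m] before /ɸ/. In each pair only place changes, matching the following consonant, while manner and voice stay constant.
The rule targets /n/ (voiced alveolar nasal), which sits before the trigger /χ/ (uvular).
The voiced uvular nasal is [ɴ], so /n/ → [ɴ].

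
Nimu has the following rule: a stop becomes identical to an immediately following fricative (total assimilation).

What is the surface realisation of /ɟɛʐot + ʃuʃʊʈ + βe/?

[ɟɛʐoʃʃuʃʊββe]

/t/ is the segment targeted by the rule; it sits immediately before /ʃ/, so it assimilates completely and surfaces as [ʃ].
The same rule applies at the second boundary: /ʈ/ → [β] next to /β/.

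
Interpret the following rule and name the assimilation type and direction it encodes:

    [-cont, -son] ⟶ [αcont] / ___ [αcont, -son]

regressive manner assimilation

The rule copies [cont] (continuancy) from the environment onto the target stops; since [±cont] encodes the stop/fricative manner contrast, the assimilating dimension is manner.
Since the environment is written after the underscore, the trigger follows the target; the direction is regressive.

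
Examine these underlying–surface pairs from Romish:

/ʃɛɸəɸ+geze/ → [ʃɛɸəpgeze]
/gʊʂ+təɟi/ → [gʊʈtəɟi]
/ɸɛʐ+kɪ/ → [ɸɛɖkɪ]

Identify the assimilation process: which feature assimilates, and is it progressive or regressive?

regressive manner assimilation

Comparing underlying and surface forms, /ɸ/ → [p] is the alternation; the neighbouring /g/ is constant.
The change fricative → stop matches the manner of the following /g/, identifying this as manner assimilation.
Place and voice are unchanged, so the assimilation is partial, not total.
The other alternating forms pattern the same way: /ʂ/ → [ʈ] before /t/ (fricative → stop, matching a stop); /ʐ/ → [ɖ] before /k/ (fricative → stop, matching a stop) — only manner changes, and always toward the following segment.
Since the segment that changes precedes the conditioning segment, the assimilation is regressive.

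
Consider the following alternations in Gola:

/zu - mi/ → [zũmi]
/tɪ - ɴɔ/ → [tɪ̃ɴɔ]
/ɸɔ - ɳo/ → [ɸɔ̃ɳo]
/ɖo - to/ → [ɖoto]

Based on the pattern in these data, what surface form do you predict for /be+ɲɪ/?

[bẽɲɪ]

The data show regressive nasality assimilation (vowel nasalisation): /u/ → [ũ] before /m/; /ɪ/ → [ɪ̃] before /ɴ/; /ɔ/ → [ɔ̃] before /ɳ/ — a vowel is nasalised by an immediately following nasal consonant.
No change occurs in [ɖoto] because the vowel at the boundary is adjacent to an oral consonant, not a nasal (/o/ next to /t/).
/e/ sits next to the nasal /ɲ/ and is therefore nasalised to [ẽ].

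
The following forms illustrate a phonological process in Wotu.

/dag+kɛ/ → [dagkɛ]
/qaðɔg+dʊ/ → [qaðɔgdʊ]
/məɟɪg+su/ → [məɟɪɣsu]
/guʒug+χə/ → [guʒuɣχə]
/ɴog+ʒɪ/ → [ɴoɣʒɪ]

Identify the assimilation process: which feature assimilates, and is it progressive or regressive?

regressive manner assimilation

Comparing underlying and surface forms, /g/ → [ɣ] is the alternation; the neighbouring /s/ is constant.
The change stop → fricative matches the manner of the following /s/, identifying this as manner assimilation.
Place and voice are unchanged, so the assimilation is partial, not total.
The other alternating forms pattern the same way: /g/ → [ɣ] before /χ/ (stop → fricative, matching a fricative); /g/ → [ɣ] before /ʒ/ (stop → fricative, matching a fricative) — only manner changes, and always toward the following segment.
Nothing changes in [dagkɛ], [qaðɔgdʊ]: there the adjacent consonants already agree in manner (/g/ and /k/ are both stops; /g/ and /d/ are both stops), so these forms are consistent with the same rule.
The trigger is the following segment, so the direction is regressive (anticipatory).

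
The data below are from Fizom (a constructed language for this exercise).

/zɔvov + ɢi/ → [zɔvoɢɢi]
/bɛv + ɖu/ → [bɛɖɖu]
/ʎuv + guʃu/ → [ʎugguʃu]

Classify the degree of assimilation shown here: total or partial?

Comparing underlying and surface forms, /v/ → [ɢ] is the alternation; the neighbouring /ɢ/ is constant.
The output [ɢ] is identical to the trigger /ɢ/ — every feature (place, manner, voicing) has been copied — so this is total assimilation.
The remaining alternations confirm this: /v/ → [ɖ] before /ɖ/; /v/ → [g] before /g/ — in each case the output is a copy of the following consonant.

total assimilation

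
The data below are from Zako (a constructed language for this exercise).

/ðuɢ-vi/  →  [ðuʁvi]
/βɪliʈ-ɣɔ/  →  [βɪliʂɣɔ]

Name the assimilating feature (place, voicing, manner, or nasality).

manner

Underlying /ɢ/ is realised as [ʁ] next to /v/; /v/ itself does not change.
/ɢ/ is a stop while /v/ is a fricative; the output [ʁ] is a fricative, matching the trigger — so the feature that spreads is manner.
Checking the remaining alternation: /ʈ/ → [ʂ] before /ɣ/ (stop → fricative, matching a fricative) — only manner changes, and always toward the following segment.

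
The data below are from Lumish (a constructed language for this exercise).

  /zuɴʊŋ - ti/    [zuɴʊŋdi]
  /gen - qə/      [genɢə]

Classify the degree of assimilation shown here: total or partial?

Underlying /t/ is realised as [d] next to /ŋ/; /ŋ/ itself does not change.
The change voiceless → voiced matches the voicing of the preceding /ŋ/, identifying this as voicing assimilation.
Place and manner are unchanged, so the assimilation is partial, not total.
The same holds elsewhere in the data: /q/ → [ɢ] after /n/ (voiceless → voiced, matching voiced) — only voicing changes, and always toward the preceding segment.

partial assimilation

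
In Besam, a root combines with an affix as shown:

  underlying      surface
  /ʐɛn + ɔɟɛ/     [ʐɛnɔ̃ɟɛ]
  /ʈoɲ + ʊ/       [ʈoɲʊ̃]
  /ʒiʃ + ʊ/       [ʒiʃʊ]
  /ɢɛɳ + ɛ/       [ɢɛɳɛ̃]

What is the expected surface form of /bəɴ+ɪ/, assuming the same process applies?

The data show progressive nasality assimilation (vowel nasalisation): /ɔ/ → [ɔ̃] after /n/; /ʊ/ → [ʊ̃] after /ɲ/; /ɛ/ → [ɛ̃] after /ɳ/ — a vowel is nasalised by an immediately preceding nasal consonant.
No change occurs in [ʒiʃʊ] because the vowel at the boundary is adjacent to an oral consonant, not a nasal (/ʊ/ next to /ʃ/).
/ɪ/ sits next to the nasal /ɴ/ and is therefore nasalised to [ɪ̃].

[bəɴɪ̃]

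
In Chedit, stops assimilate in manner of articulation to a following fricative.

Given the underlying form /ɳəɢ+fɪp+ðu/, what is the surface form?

[ɳəʁfɪɸðu]

/ɢ/ is a voiced uvular stop. The following trigger /f/ is a fricative, so /ɢ/ must become a fricative as well.
A voiced uvular fricative is [ʁ], so the surface segment is [ʁ].
At the second juncture, /p/ likewise becomes [ɸ] adjacent to /ð/.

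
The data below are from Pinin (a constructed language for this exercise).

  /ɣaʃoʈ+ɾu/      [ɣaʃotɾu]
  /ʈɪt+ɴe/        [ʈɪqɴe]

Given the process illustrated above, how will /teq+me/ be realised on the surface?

The data show regressive place assimilation: /ʈ/ → [t] before /ɾ/; /t/ → [q] before /ɴ/. In each pair only place changes, matching the following consonant, while manner and voice stay constant.
/q/ is a voiceless uvular stop. The following trigger /m/ is bilabial, so /q/ must become bilabial as well.
Changing only its place to bilabial gives [p] — the voiceless bilabial stop.

[tepme]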